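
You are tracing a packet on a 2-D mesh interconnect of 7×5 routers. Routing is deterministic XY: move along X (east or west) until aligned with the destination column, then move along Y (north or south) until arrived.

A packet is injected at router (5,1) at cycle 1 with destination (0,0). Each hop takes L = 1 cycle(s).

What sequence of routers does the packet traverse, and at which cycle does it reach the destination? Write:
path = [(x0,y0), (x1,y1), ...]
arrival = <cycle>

path = [(5,1), (4,1), (3,1), (2,1), (1,1), (0,1), (0,0)]
arrival = 7

[0] x=5 y=1 t=1
[1] x=4 y=1 t=2 →W
[2] x=3 y=1 t=3 →W
[3] x=2 y=1 t=4 →W
[4] x=1 y=1 t=5 →W
[5] x=0 y=1 t=6 →W
[6] x=0 y=0 t=7 →S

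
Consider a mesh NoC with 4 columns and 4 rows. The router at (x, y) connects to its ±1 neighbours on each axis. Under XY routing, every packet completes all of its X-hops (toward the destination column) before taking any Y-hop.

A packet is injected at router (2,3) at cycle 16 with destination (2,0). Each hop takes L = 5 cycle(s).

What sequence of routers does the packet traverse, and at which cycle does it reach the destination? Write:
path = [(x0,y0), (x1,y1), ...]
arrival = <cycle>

path = [(2,3), (2,2), (2,1), (2,0)]
arrival = 31

t=16: at (2,3)
t=21: at (2,2) after S
t=26: at (2,1) after S
t=31: at (2,0) after S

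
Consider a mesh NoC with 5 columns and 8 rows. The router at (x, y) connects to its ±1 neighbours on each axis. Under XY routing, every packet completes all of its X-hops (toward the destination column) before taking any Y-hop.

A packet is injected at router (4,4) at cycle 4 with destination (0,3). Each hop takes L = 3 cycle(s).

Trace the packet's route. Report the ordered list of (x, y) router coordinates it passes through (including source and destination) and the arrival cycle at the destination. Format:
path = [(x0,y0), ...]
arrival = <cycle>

path = [(4,4), (3,4), (2,4), (1,4), (0,4), (0,3)]
arrival = 19

hop 0: (4,4) @ cyc 4
hop 1: (3,4) @ cyc 7  [W]
hop 2: (2,4) @ cyc 10  [W]
hop 3: (1,4) @ cyc 13  [W]
hop 4: (0,4) @ cyc 16  [W]
hop 5: (0,3) @ cyc 19  [S]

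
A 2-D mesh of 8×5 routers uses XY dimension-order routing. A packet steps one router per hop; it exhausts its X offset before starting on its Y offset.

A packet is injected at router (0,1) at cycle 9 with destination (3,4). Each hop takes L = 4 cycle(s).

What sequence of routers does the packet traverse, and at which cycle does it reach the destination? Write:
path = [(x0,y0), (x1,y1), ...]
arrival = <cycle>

  0. router=(0,1) cycle=9 (inject)
  1. router=(1,1) cycle=13 dir=E
  2. router=(2,1) cycle=17 dir=E
  3. router=(3,1) cycle=21 dir=E
  4. router=(3,2) cycle=25 dir=N
  5. router=(3,3) cycle=29 dir=N
  6. router=(3,4) cycle=33 dir=N

path = [(0,1), (1,1), (2,1), (3,1), (3,2), (3,3), (3,4)]
arrival = 33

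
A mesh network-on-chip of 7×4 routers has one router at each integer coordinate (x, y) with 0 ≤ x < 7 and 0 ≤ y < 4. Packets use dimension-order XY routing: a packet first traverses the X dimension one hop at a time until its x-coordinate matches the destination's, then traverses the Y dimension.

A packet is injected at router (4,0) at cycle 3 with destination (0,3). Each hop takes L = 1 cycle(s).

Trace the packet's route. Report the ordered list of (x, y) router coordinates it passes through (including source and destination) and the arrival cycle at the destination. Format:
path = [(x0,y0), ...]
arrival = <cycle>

path = [(4,0), (3,0), (2,0), (1,0), (0,0), (0,1), (0,2), (0,3)]
arrival = 10

#0 — 4,0 | c3
#1 — 3,0 | c4 | W
#2 — 2,0 | c5 | W
#3 — 1,0 | c6 | W
#4 — 0,0 | c7 | W
#5 — 0,1 | c8 | N
#6 — 0,2 | c9 | N
#7 — 0,3 | c10 | N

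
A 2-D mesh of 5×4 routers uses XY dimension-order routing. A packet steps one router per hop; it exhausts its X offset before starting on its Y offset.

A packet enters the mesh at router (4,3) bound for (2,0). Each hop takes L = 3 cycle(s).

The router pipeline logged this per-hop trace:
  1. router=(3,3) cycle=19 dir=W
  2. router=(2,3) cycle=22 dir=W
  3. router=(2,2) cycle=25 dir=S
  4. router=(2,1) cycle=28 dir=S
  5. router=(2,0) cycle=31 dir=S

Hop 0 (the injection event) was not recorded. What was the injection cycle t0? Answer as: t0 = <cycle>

t0 = 16

The first recorded entry is hop 1 at cycle 19.
Therefore t0 = 19 − L = 16.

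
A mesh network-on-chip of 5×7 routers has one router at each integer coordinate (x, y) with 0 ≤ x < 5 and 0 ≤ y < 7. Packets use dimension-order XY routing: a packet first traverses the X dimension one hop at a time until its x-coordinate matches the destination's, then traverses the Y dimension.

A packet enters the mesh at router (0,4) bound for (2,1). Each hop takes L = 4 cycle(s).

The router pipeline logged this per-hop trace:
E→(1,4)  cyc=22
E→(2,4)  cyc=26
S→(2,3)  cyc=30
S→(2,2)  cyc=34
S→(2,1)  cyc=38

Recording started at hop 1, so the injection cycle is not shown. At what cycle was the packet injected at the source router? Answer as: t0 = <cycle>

t0 = 18

The first recorded entry is hop 1 at cycle 22.
Subtract one hop: t0 = 22 − 4 = 18.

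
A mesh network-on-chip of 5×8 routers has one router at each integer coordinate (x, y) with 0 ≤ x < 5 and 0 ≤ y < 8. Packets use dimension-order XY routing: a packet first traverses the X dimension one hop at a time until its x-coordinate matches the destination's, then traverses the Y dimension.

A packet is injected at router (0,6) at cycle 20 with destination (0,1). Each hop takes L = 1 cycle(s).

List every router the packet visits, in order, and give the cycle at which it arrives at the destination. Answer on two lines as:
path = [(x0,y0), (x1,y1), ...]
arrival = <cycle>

path = [(0,6), (0,5), (0,4), (0,3), (0,2), (0,1)]
arrival = 25

[0] x=0 y=6 t=20
[1] x=0 y=5 t=21 →S
[2] x=0 y=4 t=22 →S
[3] x=0 y=3 t=23 →S
[4] x=0 y=2 t=24 →S
[5] x=0 y=1 t=25 →S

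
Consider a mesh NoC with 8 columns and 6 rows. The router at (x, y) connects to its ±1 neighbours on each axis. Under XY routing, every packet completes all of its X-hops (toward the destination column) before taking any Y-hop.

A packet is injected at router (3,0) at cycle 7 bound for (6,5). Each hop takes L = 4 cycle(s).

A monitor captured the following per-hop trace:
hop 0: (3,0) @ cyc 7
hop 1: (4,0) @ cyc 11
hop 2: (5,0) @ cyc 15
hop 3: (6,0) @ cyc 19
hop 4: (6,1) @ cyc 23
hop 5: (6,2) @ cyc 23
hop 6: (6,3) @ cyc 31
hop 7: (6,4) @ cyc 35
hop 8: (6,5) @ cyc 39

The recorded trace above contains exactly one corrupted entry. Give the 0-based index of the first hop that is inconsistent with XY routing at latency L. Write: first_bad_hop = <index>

first_bad_hop = 5

hop 1: step (+1,+0), +4 cyc — ok
hop 2: step (+1,+0), +4 cyc — ok
hop 3: step (+1,+0), +4 cyc — ok
hop 4: step (+0,+1), +4 cyc — ok
hop 5: step (+0,+1), +0 cyc — BAD: Δcyc=0≠L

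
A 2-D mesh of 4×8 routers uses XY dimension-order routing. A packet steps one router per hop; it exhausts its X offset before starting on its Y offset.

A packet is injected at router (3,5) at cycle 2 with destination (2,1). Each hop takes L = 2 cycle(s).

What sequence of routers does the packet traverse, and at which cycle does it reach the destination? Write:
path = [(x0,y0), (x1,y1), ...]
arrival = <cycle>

path = [(3,5), (2,5), (2,4), (2,3), (2,2), (2,1)]
arrival = 12

src (3,5)  cyc=2
W→(2,5)  cyc=4
S→(2,4)  cyc=6
S→(2,3)  cyc=8
S→(2,2)  cyc=10
S→(2,1)  cyc=12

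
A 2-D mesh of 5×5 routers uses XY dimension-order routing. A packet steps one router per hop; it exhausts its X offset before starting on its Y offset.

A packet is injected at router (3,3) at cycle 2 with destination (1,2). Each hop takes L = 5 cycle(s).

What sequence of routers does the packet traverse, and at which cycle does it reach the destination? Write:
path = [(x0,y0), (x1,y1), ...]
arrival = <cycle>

path = [(3,3), (2,3), (1,3), (1,2)]
arrival = 17

#0 — 3,3 | c2
#1 — 2,3 | c7 | W
#2 — 1,3 | c12 | W
#3 — 1,2 | c17 | S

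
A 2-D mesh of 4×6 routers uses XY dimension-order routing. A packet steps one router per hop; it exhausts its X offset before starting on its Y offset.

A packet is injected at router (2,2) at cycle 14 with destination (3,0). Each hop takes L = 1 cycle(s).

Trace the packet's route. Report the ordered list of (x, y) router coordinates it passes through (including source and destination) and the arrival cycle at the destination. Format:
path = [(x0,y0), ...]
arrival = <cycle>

#0 — 2,2 | c14
#1 — 3,2 | c15 | E
#2 — 3,1 | c16 | S
#3 — 3,0 | c17 | S

path = [(2,2), (3,2), (3,1), (3,0)]
arrival = 17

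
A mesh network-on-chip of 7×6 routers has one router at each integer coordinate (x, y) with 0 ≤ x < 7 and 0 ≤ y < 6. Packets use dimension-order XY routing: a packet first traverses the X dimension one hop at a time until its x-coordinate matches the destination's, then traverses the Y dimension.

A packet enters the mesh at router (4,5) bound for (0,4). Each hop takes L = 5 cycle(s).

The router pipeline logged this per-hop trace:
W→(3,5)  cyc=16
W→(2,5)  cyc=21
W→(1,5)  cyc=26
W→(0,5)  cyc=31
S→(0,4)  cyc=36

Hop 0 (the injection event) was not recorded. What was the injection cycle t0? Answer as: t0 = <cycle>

Hop 1 reached at cycle 16; hop k is at t0 + k·L.
Therefore t0 = 16 − L = 11.

t0 = 11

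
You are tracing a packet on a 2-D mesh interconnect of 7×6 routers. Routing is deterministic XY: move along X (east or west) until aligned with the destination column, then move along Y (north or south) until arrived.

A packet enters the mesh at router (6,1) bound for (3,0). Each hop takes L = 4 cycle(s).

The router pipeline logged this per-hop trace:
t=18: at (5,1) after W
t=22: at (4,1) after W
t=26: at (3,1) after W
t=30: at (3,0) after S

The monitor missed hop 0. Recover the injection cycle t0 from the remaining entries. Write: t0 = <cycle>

The first recorded entry is hop 1 at cycle 18.
So t0 = 18 − 1·4 = 14.

t0 = 14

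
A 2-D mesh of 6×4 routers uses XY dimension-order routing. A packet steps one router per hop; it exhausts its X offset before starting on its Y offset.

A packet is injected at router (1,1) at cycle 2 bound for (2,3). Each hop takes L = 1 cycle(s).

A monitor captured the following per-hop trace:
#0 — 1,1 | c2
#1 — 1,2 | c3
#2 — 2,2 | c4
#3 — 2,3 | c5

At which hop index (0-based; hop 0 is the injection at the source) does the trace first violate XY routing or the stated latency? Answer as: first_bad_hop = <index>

first_bad_hop = 1

hop 1: step (+0,+1), +1 cyc — BAD: Y-move but x=1≠2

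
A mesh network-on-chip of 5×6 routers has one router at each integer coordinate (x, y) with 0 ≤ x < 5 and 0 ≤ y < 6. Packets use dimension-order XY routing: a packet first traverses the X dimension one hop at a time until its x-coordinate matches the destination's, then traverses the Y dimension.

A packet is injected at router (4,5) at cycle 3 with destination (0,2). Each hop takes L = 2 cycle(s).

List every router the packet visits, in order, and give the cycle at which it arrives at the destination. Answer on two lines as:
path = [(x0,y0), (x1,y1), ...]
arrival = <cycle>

#0 — 4,5 | c3
#1 — 3,5 | c5 | W
#2 — 2,5 | c7 | W
#3 — 1,5 | c9 | W
#4 — 0,5 | c11 | W
#5 — 0,4 | c13 | S
#6 — 0,3 | c15 | S
#7 — 0,2 | c17 | S

path = [(4,5), (3,5), (2,5), (1,5), (0,5), (0,4), (0,3), (0,2)]
arrival = 17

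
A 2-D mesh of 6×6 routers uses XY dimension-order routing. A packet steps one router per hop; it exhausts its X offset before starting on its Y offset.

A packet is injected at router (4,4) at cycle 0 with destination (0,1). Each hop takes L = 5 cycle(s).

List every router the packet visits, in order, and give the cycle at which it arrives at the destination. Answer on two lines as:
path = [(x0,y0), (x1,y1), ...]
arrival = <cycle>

path = [(4,4), (3,4), (2,4), (1,4), (0,4), (0,3), (0,2), (0,1)]
arrival = 35

#0 — 4,4 | c0
#1 — 3,4 | c5 | W
#2 — 2,4 | c10 | W
#3 — 1,4 | c15 | W
#4 — 0,4 | c20 | W
#5 — 0,3 | c25 | S
#6 — 0,2 | c30 | S
#7 — 0,1 | c35 | S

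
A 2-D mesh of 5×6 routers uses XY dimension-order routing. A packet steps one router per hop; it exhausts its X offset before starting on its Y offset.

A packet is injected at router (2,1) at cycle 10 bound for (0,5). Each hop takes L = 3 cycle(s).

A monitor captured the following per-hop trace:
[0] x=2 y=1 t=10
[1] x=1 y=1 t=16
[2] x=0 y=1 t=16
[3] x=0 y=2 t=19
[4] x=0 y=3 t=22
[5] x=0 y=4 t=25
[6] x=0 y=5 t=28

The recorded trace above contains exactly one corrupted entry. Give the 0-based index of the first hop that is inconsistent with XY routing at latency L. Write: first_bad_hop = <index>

first_bad_hop = 1

[1] (-1,+0) / 6c ⇒ BAD: Δcyc=6≠L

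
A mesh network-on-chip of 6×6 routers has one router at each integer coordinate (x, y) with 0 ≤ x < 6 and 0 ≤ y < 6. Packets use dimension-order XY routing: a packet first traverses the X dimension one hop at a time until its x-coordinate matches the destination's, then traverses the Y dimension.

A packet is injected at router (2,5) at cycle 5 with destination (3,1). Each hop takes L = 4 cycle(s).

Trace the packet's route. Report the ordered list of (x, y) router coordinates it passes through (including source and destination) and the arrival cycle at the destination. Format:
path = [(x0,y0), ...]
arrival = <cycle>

t=5: at (2,5)
t=9: at (3,5) after E
t=13: at (3,4) after S
t=17: at (3,3) after S
t=21: at (3,2) after S
t=25: at (3,1) after S

path = [(2,5), (3,5), (3,4), (3,3), (3,2), (3,1)]
arrival = 25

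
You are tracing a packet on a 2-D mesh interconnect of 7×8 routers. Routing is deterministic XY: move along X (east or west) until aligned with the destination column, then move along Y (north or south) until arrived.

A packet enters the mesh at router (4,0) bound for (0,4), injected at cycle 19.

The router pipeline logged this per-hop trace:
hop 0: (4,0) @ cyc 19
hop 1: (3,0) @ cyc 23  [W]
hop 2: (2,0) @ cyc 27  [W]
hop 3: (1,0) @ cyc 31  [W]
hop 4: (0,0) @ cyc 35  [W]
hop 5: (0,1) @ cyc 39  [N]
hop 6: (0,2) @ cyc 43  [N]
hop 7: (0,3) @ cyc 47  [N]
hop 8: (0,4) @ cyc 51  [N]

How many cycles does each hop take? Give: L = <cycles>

cyc[1] − cyc[0] = 23 − 19 = 4.
That increment is L by definition: L = 4.

L = 4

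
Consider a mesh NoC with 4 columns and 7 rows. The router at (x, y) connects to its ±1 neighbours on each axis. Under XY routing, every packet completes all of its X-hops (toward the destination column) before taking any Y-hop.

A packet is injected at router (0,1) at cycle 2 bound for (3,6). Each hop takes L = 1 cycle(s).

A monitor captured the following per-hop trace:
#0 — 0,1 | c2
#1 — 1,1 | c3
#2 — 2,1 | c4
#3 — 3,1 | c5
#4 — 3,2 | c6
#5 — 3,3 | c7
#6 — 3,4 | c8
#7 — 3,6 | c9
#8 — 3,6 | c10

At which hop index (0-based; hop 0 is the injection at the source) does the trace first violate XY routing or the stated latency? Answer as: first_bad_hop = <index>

check 1→ d=(1,0) cyc+1: ok
check 2→ d=(1,0) cyc+1: ok
check 3→ d=(1,0) cyc+1: ok
check 4→ d=(0,1) cyc+1: ok
check 5→ d=(0,1) cyc+1: ok
check 6→ d=(0,1) cyc+1: ok
check 7→ d=(0,2) cyc+1: BAD: non-unit step

first_bad_hop = 7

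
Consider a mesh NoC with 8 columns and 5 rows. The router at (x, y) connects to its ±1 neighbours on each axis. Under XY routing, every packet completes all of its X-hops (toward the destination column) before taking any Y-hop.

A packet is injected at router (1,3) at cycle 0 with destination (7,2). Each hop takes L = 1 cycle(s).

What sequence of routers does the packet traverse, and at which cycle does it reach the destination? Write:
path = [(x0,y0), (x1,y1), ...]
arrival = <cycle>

#0 — 1,3 | c0
#1 — 2,3 | c1 | E
#2 — 3,3 | c2 | E
#3 — 4,3 | c3 | E
#4 — 5,3 | c4 | E
#5 — 6,3 | c5 | E
#6 — 7,3 | c6 | E
#7 — 7,2 | c7 | S

path = [(1,3), (2,3), (3,3), (4,3), (5,3), (6,3), (7,3), (7,2)]
arrival = 7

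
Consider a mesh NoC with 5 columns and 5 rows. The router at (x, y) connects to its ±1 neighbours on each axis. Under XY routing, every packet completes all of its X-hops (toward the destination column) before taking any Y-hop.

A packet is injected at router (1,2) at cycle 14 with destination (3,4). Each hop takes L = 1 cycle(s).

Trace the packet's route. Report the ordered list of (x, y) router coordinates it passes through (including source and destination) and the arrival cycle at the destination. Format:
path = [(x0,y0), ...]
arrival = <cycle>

[0] x=1 y=2 t=14
[1] x=2 y=2 t=15 →E
[2] x=3 y=2 t=16 →E
[3] x=3 y=3 t=17 →N
[4] x=3 y=4 t=18 →N

path = [(1,2), (2,2), (3,2), (3,3), (3,4)]
arrival = 18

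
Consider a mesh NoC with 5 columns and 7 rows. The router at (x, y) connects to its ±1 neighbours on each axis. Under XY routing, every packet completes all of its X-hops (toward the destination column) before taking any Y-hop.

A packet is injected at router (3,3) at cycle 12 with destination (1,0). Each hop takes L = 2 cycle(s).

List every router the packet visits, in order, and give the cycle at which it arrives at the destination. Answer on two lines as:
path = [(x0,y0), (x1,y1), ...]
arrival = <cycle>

path = [(3,3), (2,3), (1,3), (1,2), (1,1), (1,0)]
arrival = 22

t=12: at (3,3)
t=14: at (2,3) after W
t=16: at (1,3) after W
t=18: at (1,2) after S
t=20: at (1,1) after S
t=22: at (1,0) after S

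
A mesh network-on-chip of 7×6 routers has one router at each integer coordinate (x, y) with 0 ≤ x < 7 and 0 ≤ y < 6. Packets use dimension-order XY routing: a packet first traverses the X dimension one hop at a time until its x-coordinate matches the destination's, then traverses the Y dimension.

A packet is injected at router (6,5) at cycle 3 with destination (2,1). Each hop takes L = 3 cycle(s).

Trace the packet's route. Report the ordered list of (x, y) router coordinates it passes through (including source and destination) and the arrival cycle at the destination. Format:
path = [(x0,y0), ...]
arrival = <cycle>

src (6,5)  cyc=3
W→(5,5)  cyc=6
W→(4,5)  cyc=9
W→(3,5)  cyc=12
W→(2,5)  cyc=15
S→(2,4)  cyc=18
S→(2,3)  cyc=21
S→(2,2)  cyc=24
S→(2,1)  cyc=27

path = [(6,5), (5,5), (4,5), (3,5), (2,5), (2,4), (2,3), (2,2), (2,1)]
arrival = 27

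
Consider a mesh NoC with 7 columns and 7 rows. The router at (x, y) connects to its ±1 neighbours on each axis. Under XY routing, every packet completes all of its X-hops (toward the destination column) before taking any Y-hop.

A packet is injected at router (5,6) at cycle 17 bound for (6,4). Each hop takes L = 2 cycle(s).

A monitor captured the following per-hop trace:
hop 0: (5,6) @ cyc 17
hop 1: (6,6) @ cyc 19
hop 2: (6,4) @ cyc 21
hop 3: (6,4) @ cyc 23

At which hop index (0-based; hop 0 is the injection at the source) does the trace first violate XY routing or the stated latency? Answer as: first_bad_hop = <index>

first_bad_hop = 2

check 1→ d=(1,0) cyc+2: ok
check 2→ d=(0,-2) cyc+2: BAD: non-unit step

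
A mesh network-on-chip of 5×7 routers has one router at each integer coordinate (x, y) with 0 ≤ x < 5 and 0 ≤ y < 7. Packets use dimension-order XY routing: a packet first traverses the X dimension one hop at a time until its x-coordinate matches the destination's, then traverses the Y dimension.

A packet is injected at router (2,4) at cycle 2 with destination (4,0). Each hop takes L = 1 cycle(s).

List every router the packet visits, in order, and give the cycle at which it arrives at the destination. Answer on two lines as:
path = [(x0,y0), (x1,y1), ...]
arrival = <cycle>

path = [(2,4), (3,4), (4,4), (4,3), (4,2), (4,1), (4,0)]
arrival = 8

[0] x=2 y=4 t=2
[1] x=3 y=4 t=3 →E
[2] x=4 y=4 t=4 →E
[3] x=4 y=3 t=5 →S
[4] x=4 y=2 t=6 →S
[5] x=4 y=1 t=7 →S
[6] x=4 y=0 t=8 →S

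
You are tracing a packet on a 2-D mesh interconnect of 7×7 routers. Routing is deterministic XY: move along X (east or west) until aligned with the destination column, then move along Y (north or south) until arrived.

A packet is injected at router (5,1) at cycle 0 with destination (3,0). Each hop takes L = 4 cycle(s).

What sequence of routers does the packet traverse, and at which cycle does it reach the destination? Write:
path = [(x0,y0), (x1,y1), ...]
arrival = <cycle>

t=0: at (5,1)
t=4: at (4,1) after W
t=8: at (3,1) after W
t=12: at (3,0) after S

path = [(5,1), (4,1), (3,1), (3,0)]
arrival = 12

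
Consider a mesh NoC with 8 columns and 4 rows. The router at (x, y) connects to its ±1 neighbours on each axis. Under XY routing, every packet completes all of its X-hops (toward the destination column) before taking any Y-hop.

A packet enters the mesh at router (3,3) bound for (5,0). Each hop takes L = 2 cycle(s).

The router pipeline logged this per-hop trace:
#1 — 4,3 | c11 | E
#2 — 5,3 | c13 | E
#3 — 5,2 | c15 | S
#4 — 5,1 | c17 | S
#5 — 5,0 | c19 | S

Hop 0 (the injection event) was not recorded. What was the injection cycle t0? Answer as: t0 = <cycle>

t0 = 9

At hop 1 the cycle is 11; in general cyc_k = t0 + kL.
Subtract one hop: t0 = 11 − 2 = 9.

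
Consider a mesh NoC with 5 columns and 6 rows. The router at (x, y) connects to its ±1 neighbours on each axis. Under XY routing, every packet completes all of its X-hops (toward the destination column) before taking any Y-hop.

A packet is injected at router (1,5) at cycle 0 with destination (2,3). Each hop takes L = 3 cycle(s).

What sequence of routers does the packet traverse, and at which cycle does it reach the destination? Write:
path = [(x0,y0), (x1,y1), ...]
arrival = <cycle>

[0] x=1 y=5 t=0
[1] x=2 y=5 t=3 →E
[2] x=2 y=4 t=6 →S
[3] x=2 y=3 t=9 →S

path = [(1,5), (2,5), (2,4), (2,3)]
arrival = 9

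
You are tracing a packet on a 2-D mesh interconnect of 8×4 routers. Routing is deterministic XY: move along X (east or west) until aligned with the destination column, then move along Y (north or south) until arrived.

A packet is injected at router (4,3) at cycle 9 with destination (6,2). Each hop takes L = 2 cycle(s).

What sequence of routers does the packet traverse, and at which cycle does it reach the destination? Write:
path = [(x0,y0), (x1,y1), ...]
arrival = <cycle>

#0 — 4,3 | c9
#1 — 5,3 | c11 | E
#2 — 6,3 | c13 | E
#3 — 6,2 | c15 | S

path = [(4,3), (5,3), (6,3), (6,2)]
arrival = 15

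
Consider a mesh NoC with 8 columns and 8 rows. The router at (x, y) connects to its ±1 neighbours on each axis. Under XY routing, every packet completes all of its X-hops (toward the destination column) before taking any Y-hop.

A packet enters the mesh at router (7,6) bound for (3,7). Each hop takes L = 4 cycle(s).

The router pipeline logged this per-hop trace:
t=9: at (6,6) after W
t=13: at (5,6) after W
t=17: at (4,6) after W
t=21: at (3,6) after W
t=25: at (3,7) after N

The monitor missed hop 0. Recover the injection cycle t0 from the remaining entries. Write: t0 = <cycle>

t0 = 5

cyc[1] = 9 and cyc[k] = t0 + k·L for every k.
t0 = cyc[1] − L = 9 − 4 = 5.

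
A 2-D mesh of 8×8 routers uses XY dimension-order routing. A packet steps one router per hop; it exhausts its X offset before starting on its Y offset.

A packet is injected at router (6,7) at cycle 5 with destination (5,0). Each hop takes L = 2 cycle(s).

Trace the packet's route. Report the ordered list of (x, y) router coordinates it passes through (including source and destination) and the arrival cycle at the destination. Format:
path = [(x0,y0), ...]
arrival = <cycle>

path = [(6,7), (5,7), (5,6), (5,5), (5,4), (5,3), (5,2), (5,1), (5,0)]
arrival = 21

t=5: at (6,7)
t=7: at (5,7) after W
t=9: at (5,6) after S
t=11: at (5,5) after S
t=13: at (5,4) after S
t=15: at (5,3) after S
t=17: at (5,2) after S
t=19: at (5,1) after S
t=21: at (5,0) after S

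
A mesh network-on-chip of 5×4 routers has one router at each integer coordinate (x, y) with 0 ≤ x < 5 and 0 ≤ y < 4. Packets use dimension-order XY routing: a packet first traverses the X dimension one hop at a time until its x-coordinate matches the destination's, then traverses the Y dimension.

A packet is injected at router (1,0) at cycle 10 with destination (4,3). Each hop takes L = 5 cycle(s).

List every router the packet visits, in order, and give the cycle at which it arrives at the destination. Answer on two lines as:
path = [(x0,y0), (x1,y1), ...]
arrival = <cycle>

hop 0: (1,0) @ cyc 10
hop 1: (2,0) @ cyc 15  [E]
hop 2: (3,0) @ cyc 20  [E]
hop 3: (4,0) @ cyc 25  [E]
hop 4: (4,1) @ cyc 30  [N]
hop 5: (4,2) @ cyc 35  [N]
hop 6: (4,3) @ cyc 40  [N]

path = [(1,0), (2,0), (3,0), (4,0), (4,1), (4,2), (4,3)]
arrival = 40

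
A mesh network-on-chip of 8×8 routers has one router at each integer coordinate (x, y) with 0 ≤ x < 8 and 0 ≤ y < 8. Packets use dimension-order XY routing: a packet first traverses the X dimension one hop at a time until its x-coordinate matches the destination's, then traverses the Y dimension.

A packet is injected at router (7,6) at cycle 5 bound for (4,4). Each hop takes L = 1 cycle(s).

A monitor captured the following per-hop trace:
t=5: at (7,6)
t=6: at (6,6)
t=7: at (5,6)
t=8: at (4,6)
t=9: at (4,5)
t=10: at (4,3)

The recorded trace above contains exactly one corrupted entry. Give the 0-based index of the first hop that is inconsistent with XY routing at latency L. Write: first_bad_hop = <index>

first_bad_hop = 5

  1: Δx=-1 Δy=+0 Δt=1 [ok]
  2: Δx=-1 Δy=+0 Δt=1 [ok]
  3: Δx=-1 Δy=+0 Δt=1 [ok]
  4: Δx=+0 Δy=-1 Δt=1 [ok]
  5: Δx=+0 Δy=-2 Δt=1 [BAD: non-unit step]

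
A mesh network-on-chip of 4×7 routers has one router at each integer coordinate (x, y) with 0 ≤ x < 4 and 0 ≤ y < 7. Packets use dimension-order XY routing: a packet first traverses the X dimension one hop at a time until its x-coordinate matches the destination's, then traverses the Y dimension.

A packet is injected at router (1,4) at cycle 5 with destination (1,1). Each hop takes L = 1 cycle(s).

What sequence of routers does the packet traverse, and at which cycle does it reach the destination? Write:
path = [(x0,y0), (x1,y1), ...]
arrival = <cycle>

path = [(1,4), (1,3), (1,2), (1,1)]
arrival = 8

t=5: at (1,4)
t=6: at (1,3) after S
t=7: at (1,2) after S
t=8: at (1,1) after S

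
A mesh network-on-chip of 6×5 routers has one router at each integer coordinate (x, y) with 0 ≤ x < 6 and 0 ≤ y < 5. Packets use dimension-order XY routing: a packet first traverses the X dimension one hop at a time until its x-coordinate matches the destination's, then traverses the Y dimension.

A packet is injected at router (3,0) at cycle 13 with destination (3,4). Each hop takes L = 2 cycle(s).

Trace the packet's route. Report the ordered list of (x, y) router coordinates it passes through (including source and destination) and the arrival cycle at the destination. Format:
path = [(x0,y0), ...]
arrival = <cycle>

path = [(3,0), (3,1), (3,2), (3,3), (3,4)]
arrival = 21

  0. router=(3,0) cycle=13 (inject)
  1. router=(3,1) cycle=15 dir=N
  2. router=(3,2) cycle=17 dir=N
  3. router=(3,3) cycle=19 dir=N
  4. router=(3,4) cycle=21 dir=N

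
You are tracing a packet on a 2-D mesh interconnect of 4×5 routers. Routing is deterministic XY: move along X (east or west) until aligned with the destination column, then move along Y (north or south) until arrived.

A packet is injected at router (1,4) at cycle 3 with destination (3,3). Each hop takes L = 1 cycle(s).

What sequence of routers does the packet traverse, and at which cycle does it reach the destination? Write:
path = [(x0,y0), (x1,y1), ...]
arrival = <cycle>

  0. router=(1,4) cycle=3 (inject)
  1. router=(2,4) cycle=4 dir=E
  2. router=(3,4) cycle=5 dir=E
  3. router=(3,3) cycle=6 dir=S

path = [(1,4), (2,4), (3,4), (3,3)]
arrival = 6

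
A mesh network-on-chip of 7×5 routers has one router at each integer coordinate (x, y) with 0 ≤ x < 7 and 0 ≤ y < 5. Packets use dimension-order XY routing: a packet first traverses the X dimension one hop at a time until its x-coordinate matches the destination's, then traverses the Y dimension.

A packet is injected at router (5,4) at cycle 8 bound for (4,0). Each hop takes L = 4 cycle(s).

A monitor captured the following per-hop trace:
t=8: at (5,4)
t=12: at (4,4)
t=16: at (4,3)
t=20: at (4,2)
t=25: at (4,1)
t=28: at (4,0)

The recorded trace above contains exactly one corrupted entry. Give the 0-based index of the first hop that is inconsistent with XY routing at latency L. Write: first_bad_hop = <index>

first_bad_hop = 4

check 1→ d=(-1,0) cyc+4: ok
check 2→ d=(0,-1) cyc+4: ok
check 3→ d=(0,-1) cyc+4: ok
check 4→ d=(0,-1) cyc+5: BAD: Δcyc=5≠L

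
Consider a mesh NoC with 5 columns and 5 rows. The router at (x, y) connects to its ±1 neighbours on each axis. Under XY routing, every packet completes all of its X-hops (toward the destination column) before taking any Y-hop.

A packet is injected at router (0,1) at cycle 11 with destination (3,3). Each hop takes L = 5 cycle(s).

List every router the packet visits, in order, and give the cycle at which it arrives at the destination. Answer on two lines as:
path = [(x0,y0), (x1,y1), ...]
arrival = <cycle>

path = [(0,1), (1,1), (2,1), (3,1), (3,2), (3,3)]
arrival = 36

t=11: at (0,1)
t=16: at (1,1) after E
t=21: at (2,1) after E
t=26: at (3,1) after E
t=31: at (3,2) after N
t=36: at (3,3) after N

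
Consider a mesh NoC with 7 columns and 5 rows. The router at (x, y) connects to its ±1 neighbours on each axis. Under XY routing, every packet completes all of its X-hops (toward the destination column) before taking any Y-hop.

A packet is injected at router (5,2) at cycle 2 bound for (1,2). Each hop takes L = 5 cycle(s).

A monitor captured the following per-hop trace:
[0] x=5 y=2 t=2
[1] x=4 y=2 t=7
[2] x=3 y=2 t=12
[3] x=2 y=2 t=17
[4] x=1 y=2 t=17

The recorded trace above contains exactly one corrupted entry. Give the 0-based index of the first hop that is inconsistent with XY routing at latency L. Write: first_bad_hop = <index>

[1] (-1,+0) / 5c ⇒ ok
[2] (-1,+0) / 5c ⇒ ok
[3] (-1,+0) / 5c ⇒ ok
[4] (-1,+0) / 0c ⇒ BAD: Δcyc=0≠L

first_bad_hop = 4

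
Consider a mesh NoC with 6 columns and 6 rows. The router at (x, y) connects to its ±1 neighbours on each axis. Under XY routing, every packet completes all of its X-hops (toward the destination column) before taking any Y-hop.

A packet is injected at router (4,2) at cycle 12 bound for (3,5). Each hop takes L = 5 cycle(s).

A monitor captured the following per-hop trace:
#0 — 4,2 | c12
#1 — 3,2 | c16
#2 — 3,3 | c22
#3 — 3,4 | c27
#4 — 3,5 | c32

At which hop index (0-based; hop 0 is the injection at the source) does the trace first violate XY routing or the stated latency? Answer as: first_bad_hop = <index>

first_bad_hop = 1

check 1→ d=(-1,0) cyc+4: BAD: Δcyc=4≠L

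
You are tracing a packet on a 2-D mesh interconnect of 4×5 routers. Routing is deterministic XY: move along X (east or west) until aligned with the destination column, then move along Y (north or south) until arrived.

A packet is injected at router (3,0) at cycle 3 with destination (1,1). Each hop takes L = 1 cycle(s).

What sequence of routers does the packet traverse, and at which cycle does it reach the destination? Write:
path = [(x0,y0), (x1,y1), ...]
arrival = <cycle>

path = [(3,0), (2,0), (1,0), (1,1)]
arrival = 6

src (3,0)  cyc=3
W→(2,0)  cyc=4
W→(1,0)  cyc=5
N→(1,1)  cyc=6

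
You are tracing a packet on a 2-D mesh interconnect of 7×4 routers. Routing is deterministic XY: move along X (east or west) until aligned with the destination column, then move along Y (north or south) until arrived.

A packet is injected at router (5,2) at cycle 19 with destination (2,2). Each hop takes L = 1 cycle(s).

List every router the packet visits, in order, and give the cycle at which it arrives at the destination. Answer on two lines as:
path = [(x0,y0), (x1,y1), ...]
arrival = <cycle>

src (5,2)  cyc=19
W→(4,2)  cyc=20
W→(3,2)  cyc=21
W→(2,2)  cyc=22

path = [(5,2), (4,2), (3,2), (2,2)]
arrival = 22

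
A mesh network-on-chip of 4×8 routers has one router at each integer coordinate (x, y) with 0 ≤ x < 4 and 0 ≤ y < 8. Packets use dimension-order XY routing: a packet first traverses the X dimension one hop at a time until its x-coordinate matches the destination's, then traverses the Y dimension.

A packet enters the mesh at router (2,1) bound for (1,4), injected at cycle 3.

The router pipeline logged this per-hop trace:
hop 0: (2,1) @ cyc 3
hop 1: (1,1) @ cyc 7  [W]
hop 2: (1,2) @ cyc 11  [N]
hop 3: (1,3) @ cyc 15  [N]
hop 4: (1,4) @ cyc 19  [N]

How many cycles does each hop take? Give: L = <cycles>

L = 4

cyc[1] − cyc[0] = 7 − 3 = 4.
One hop costs L cycles, so L = 4.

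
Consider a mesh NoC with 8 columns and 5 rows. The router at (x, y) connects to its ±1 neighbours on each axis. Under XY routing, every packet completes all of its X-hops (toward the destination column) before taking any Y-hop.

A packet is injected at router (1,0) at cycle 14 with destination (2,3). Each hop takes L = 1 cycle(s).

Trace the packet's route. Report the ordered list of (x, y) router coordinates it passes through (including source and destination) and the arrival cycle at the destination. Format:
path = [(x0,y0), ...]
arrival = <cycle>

hop 0: (1,0) @ cyc 14
hop 1: (2,0) @ cyc 15  [E]
hop 2: (2,1) @ cyc 16  [N]
hop 3: (2,2) @ cyc 17  [N]
hop 4: (2,3) @ cyc 18  [N]

path = [(1,0), (2,0), (2,1), (2,2), (2,3)]
arrival = 18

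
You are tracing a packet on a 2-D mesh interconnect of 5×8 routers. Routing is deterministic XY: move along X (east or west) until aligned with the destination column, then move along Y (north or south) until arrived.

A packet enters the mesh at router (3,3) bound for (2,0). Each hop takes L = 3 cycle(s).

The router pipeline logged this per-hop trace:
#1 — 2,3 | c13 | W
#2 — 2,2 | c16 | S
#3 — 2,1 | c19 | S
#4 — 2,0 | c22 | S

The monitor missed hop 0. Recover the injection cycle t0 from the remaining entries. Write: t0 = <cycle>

t0 = 10

Hop 1 reached at cycle 13; hop k is at t0 + k·L.
t0 = cyc[1] − L = 13 − 3 = 10.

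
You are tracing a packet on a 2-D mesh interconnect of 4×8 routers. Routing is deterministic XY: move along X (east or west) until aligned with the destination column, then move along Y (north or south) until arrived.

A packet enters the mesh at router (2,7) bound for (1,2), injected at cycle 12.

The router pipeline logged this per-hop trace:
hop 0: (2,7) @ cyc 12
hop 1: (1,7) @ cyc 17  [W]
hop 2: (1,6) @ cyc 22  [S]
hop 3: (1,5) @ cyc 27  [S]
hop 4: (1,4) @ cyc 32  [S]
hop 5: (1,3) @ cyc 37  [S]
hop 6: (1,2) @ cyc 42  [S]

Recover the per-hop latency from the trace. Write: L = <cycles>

L = 5

Between hops 0 and 1 the cycle counter advances 17 − 12 = 5.
That increment is L by definition: L = 5.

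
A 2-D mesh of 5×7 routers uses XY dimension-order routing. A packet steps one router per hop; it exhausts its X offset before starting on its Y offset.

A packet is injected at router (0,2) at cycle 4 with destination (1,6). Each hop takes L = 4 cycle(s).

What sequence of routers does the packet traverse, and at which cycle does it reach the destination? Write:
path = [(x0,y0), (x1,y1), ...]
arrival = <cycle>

  0. router=(0,2) cycle=4 (inject)
  1. router=(1,2) cycle=8 dir=E
  2. router=(1,3) cycle=12 dir=N
  3. router=(1,4) cycle=16 dir=N
  4. router=(1,5) cycle=20 dir=N
  5. router=(1,6) cycle=24 dir=N

path = [(0,2), (1,2), (1,3), (1,4), (1,5), (1,6)]
arrival = 24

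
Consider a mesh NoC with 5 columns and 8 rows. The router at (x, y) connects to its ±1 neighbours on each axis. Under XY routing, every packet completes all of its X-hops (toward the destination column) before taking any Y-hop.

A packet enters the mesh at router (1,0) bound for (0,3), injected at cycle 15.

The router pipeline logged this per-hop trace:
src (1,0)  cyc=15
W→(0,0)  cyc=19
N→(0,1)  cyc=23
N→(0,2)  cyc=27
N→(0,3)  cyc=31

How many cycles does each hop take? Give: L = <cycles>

L = 4

Δcyc across hop 0→1: 19 − 15 = 4.
Per-hop latency L = Δcyc = 4.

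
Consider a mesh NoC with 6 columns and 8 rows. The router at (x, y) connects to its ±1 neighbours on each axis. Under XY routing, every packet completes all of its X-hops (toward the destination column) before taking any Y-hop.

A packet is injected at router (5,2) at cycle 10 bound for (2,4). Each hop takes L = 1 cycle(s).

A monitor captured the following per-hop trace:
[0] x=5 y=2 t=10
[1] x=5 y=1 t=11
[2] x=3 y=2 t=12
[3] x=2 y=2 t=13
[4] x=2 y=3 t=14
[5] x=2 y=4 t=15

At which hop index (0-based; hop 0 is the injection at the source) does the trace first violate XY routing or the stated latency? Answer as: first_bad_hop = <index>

[1] (+0,-1) / 1c ⇒ BAD: Y-move but x=5≠2

first_bad_hop = 1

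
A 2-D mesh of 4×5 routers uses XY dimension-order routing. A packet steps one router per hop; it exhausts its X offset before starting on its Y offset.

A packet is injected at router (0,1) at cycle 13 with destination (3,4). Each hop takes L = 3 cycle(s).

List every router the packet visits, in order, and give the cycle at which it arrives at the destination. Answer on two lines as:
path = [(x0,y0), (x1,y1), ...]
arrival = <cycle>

hop 0: (0,1) @ cyc 13
hop 1: (1,1) @ cyc 16  [E]
hop 2: (2,1) @ cyc 19  [E]
hop 3: (3,1) @ cyc 22  [E]
hop 4: (3,2) @ cyc 25  [N]
hop 5: (3,3) @ cyc 28  [N]
hop 6: (3,4) @ cyc 31  [N]

path = [(0,1), (1,1), (2,1), (3,1), (3,2), (3,3), (3,4)]
arrival = 31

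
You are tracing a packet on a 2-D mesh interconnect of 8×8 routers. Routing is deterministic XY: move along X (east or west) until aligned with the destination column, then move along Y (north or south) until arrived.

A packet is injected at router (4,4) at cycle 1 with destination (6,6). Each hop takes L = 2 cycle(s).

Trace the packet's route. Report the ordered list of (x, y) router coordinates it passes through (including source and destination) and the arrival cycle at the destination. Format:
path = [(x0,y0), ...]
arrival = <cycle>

src (4,4)  cyc=1
E→(5,4)  cyc=3
E→(6,4)  cyc=5
N→(6,5)  cyc=7
N→(6,6)  cyc=9

path = [(4,4), (5,4), (6,4), (6,5), (6,6)]
arrival = 9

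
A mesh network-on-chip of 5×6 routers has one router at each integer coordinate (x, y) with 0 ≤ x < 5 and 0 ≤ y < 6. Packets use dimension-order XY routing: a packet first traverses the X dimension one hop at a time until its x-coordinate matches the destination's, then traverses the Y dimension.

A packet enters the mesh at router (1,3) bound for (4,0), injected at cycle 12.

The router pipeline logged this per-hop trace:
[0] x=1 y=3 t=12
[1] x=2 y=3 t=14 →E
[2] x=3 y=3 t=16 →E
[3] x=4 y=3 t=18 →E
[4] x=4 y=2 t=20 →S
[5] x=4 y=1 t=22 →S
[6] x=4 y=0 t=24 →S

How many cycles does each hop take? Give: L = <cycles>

L = 2

From hop 0 (12) to hop 1 (14): +2 cycles.
Each hop adds L, hence L = 2.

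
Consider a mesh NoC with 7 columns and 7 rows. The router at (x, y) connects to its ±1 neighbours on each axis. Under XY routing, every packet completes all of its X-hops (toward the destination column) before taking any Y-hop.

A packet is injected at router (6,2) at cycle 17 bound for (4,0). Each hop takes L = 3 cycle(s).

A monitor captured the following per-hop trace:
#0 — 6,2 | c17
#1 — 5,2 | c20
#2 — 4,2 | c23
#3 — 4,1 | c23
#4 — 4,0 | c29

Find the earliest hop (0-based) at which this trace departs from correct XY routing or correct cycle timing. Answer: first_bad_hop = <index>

first_bad_hop = 3

check 1→ d=(-1,0) cyc+3: ok
check 2→ d=(-1,0) cyc+3: ok
check 3→ d=(0,-1) cyc+0: BAD: Δcyc=0≠L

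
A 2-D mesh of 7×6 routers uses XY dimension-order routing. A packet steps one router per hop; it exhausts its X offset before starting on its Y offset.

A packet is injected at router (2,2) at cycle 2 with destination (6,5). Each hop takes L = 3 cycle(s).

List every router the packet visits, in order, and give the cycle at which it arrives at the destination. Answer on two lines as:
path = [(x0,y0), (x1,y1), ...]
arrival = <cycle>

hop 0: (2,2) @ cyc 2
hop 1: (3,2) @ cyc 5  [E]
hop 2: (4,2) @ cyc 8  [E]
hop 3: (5,2) @ cyc 11  [E]
hop 4: (6,2) @ cyc 14  [E]
hop 5: (6,3) @ cyc 17  [N]
hop 6: (6,4) @ cyc 20  [N]
hop 7: (6,5) @ cyc 23  [N]

path = [(2,2), (3,2), (4,2), (5,2), (6,2), (6,3), (6,4), (6,5)]
arrival = 23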